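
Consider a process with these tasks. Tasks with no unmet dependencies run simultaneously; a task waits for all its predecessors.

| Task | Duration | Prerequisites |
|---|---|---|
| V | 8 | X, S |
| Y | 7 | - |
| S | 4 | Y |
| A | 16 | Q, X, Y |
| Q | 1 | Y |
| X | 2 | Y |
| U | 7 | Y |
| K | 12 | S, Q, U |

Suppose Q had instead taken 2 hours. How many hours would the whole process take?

Baseline: Y→U→K = 7+7+12 = 26 → 26 hours.
Q is off the critical path — its longest chain is 24 hours, giving 2 of slack.
The critical path is still Y→U→K; finish is now 26 hours.

26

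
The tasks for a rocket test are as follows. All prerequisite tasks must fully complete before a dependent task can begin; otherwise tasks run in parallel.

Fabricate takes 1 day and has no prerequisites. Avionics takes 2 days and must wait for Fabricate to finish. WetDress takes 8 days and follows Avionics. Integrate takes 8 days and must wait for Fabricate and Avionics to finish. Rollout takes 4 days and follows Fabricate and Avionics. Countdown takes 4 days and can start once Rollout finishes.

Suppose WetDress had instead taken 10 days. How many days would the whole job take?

Critical path before the change: Fabricate→Avionics→WetDress = 1+2+8 = 11 giving 11 days.
Since WetDress is critical, the +2 change carries straight to that chain (now 13 days).
That remains the longest chain; total 13 days.

13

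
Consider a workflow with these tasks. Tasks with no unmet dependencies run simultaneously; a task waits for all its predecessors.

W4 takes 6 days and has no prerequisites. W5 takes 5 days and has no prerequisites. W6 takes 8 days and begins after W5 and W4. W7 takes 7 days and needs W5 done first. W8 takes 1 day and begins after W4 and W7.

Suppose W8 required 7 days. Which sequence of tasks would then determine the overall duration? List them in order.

Baseline: W4→W6 = 6+8 = 14 → 14 days.
W8 is off the critical path — its longest chain is 13 days, giving 1 of slack.
Now W5→W7→W8 = 5+7+7 = 19 is longest, so the finish becomes 19 days.

W5, W7, W8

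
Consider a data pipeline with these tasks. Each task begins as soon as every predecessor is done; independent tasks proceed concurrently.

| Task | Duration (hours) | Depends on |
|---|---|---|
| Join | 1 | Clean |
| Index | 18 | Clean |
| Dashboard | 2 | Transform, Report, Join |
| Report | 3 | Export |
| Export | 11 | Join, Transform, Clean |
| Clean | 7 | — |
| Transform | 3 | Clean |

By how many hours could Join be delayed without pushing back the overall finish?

Critical path: Clean→Transform→Export→Report→Dashboard = 7+3+11+3+2 = 26, so the finish is 26 hours.
Longest path through Join: 24 hours (earliest finish 8, latest finish 10).
So Join can slip 10 − 8 = 2 hours.

2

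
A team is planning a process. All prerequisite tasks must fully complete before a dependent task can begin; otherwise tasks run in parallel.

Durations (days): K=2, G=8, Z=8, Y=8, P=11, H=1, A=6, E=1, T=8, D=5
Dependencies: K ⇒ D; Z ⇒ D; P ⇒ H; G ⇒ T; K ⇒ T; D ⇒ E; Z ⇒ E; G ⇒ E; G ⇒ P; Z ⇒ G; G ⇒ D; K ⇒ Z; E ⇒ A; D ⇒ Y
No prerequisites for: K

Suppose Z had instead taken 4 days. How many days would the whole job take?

As given, the longest chain is K→Z→G→D→Y = 2+8+8+5+8 = 31, so the finish is 31 days.
Z lies on that path, so at 4 days the path becomes 27 days.
The critical path is still K→Z→G→D→Y; finish is now 27 days.

27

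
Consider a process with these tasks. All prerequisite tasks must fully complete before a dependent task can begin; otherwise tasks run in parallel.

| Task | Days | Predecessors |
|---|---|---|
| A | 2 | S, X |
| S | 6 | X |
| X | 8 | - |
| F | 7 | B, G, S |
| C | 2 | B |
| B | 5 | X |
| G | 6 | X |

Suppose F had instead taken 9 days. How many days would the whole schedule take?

Actual critical path: X→G→F = 8+6+7 = 21 ⇒ 21 days.
F is on the critical path; changing it to 9 makes that path 23 days.
No other chain overtakes it, so the finish is 23 days.

23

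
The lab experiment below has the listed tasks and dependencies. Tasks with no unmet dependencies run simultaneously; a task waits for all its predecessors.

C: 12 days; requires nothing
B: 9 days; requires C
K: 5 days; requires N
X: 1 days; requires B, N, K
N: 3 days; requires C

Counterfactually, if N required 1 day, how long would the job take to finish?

The binding path is C→B→X = 12+9+1 = 22; finish at 22 days.
N is off the critical path — its longest chain is 21 days, giving 1 of slack.
That remains the longest chain; total 22 days.

22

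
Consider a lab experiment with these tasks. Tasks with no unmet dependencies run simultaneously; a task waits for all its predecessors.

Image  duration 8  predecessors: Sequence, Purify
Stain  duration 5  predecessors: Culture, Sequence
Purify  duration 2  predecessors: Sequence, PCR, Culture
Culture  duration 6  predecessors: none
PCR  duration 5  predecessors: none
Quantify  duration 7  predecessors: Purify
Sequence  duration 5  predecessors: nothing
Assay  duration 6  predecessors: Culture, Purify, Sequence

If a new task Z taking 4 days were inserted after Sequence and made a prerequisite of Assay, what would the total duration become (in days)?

Originally the lab experiment takes 16 days.
With Z inserted, Assay now waits for max(Culture, Purify, Sequence, Z).
New critical path: Culture→Purify→Image = 6+2+8 = 16 ⇒ 16 days.

16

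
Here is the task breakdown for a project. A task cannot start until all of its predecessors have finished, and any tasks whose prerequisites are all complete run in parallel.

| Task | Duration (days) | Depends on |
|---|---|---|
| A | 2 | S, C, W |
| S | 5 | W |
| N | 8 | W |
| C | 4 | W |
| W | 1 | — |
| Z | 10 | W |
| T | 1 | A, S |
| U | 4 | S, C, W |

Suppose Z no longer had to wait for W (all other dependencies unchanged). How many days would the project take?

10

Original critical path: W→Z = 1+10 = 11 ⇒ 11 days.
Without W→Z, Z's earliest start moves from 1 to 0.
New critical path: W→S→U = 1+5+4 = 10 ⇒ 10 days.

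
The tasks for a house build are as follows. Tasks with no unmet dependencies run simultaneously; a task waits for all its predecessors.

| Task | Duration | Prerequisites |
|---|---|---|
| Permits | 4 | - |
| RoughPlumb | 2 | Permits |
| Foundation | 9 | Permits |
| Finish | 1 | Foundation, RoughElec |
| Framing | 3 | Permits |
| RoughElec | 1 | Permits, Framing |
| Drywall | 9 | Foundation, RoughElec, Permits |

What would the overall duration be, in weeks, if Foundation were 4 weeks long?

Actual critical path: Permits→Foundation→Drywall = 4+9+9 = 22 ⇒ 22 weeks.
Foundation is on the critical path; changing it to 4 makes that path 17 weeks.
The critical path is still Permits→Foundation→Drywall; finish is now 17 weeks.

17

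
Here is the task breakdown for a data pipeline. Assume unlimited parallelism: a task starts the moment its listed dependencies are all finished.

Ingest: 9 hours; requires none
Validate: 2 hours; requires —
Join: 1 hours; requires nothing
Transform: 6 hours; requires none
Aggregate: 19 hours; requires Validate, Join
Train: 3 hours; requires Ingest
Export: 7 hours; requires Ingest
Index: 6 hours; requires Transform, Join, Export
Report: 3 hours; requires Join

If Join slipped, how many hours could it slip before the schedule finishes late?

2

Ingest→Export→Index = 9+7+6 = 22 sets the makespan at 22 hours.
The longest chain containing Join totals 20 hours.
Float = 22 − 20 = 2.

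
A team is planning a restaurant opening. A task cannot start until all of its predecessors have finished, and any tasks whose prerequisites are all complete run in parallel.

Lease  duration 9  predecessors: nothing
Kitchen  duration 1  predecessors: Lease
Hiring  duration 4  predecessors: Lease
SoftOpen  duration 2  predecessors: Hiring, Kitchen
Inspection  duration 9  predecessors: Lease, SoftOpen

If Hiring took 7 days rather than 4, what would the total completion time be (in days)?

As given, the longest chain is Lease→Hiring→SoftOpen→Inspection = 9+4+2+9 = 24, so the finish is 24 days.
Since Hiring is critical, the +3 change carries straight to that chain (now 27 days).
The critical path is still Lease→Hiring→SoftOpen→Inspection; finish is now 27 days.

27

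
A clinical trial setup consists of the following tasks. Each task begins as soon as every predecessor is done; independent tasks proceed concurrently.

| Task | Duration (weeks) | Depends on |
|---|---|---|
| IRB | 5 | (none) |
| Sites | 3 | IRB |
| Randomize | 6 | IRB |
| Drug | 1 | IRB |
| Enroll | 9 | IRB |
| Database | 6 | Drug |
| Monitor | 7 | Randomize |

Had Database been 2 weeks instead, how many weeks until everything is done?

As given, the longest chain is IRB→Randomize→Monitor = 5+6+7 = 18, so the finish is 18 weeks.
Database is off the critical path — its longest chain is 12 weeks, giving 6 of slack.
That remains the longest chain; total 18 weeks.

18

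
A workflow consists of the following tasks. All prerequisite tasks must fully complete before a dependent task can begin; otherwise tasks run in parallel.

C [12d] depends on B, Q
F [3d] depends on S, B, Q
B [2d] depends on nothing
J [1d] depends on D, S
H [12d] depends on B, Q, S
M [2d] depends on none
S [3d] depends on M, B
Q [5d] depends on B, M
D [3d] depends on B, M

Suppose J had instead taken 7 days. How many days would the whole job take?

Actual critical path: M→Q→C = 2+5+12 = 19 ⇒ 19 days.
J has 13 days of float (longest path through it is 6).
The critical path is still M→Q→C; finish is now 19 days.

19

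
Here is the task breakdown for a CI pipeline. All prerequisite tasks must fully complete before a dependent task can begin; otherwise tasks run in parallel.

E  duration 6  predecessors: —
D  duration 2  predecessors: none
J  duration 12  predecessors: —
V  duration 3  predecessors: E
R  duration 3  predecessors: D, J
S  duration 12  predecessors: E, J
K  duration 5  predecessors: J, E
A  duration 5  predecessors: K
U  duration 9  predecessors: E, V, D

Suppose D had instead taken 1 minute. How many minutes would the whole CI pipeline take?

24

Baseline: J→S = 12+12 = 24 → 24 minutes.
The longest path through D is only 11 minutes, so D has float 13.
That remains the longest chain; total 24 minutes.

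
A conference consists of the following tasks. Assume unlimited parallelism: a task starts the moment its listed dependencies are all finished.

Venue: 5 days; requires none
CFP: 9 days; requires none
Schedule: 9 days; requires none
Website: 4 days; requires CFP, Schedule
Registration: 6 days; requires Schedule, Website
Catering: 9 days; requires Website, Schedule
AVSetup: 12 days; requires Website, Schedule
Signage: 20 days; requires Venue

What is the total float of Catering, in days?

3

Critical path: Venue→Signage = 5+20 = 25, so the finish is 25 days.
The longest chain containing Catering totals 22 days.
So Catering can slip 25 − 22 = 3 days.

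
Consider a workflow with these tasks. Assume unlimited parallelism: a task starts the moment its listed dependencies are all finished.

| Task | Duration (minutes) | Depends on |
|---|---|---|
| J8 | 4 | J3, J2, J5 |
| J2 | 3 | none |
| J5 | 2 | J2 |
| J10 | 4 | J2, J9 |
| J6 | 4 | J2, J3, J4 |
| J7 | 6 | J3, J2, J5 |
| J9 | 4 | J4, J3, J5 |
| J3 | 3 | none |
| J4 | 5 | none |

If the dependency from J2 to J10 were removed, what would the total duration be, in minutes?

Before: longest chain J2→J5→J9→J10 = 3+2+4+4 = 13, finish 13.
Dropping J2→J10 doesn't change J10's earliest start (9); another predecessor still binds.
After: J2→J5→J9→J10 = 3+2+4+4 = 13 → 13 minutes.

13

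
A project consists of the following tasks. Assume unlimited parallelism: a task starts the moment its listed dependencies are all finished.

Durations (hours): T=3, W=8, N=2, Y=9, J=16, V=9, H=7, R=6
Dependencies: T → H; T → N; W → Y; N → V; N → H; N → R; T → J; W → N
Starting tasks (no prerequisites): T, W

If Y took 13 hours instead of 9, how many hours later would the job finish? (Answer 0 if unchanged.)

2

The binding path is T→J = 3+16 = 19; finish at 19 hours.
The longest path through Y is only 17 hours, so Y has float 2.
Now W→Y = 8+13 = 21 is longest, so the finish becomes 21 hours.
Change in finish: 21 − 19 = +2 hours.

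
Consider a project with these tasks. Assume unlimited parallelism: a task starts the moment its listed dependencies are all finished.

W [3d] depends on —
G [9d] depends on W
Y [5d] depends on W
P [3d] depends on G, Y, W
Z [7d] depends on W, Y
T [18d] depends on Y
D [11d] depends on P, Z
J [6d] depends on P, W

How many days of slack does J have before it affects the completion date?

5

The longest chain is W→G→P→D = 3+9+3+11 = 26; overall finish 26 days.
Longest path through J: 21 days (earliest finish 21, latest finish 26).
Slack of J = 20 − 15 = 5 days.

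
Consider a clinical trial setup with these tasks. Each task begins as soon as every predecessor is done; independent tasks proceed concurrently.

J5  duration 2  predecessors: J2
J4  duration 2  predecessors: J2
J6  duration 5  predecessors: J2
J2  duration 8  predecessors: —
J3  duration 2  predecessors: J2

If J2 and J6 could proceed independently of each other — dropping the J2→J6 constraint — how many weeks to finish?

10

With the dependency in place, J2→J6 = 8+5 = 13 sets the finish at 13 weeks.
Without J2→J6, J6's earliest start moves from 8 to 0.
After: J2→J3 = 8+2 = 10 → 10 weeks.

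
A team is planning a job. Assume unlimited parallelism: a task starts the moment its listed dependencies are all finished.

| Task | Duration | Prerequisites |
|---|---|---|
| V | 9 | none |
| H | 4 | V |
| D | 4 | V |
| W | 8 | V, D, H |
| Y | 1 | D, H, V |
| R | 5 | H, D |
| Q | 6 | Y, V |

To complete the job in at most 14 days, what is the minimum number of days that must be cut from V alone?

7

Current finish: 21 days; target: 14.
V is on every critical path, so each day cut from V cuts the finish by one (this holds down to a finish of 13).
Need 21 − 14 = 7 days off V → V becomes 2 days, finish becomes 14.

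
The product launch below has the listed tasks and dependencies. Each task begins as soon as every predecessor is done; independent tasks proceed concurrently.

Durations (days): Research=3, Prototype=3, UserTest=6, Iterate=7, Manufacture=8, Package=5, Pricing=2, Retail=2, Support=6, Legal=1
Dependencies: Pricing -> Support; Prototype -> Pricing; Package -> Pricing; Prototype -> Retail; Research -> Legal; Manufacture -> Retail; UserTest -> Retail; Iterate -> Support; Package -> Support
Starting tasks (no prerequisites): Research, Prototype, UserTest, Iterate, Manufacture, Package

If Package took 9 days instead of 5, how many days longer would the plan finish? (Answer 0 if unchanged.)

4

Actual critical path: Package→Pricing→Support = 5+2+6 = 13 ⇒ 13 days.
Package is on the critical path; changing it to 9 makes that path 17 days.
No other chain overtakes it, so the finish is 17 days.
Change in finish: 17 − 13 = +4 days.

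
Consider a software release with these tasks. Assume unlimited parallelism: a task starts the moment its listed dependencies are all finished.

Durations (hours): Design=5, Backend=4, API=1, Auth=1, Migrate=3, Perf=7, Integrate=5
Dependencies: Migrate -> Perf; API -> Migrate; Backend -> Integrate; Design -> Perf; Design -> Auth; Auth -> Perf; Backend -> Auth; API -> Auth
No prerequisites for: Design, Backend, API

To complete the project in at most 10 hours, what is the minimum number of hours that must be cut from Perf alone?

Current finish: 13 hours; target: 10.
Perf is on every critical path, so each hour cut from Perf cuts the finish by one (this holds down to a finish of 9).
Need 13 − 10 = 3 hours off Perf → Perf becomes 4 hours, finish becomes 10.

3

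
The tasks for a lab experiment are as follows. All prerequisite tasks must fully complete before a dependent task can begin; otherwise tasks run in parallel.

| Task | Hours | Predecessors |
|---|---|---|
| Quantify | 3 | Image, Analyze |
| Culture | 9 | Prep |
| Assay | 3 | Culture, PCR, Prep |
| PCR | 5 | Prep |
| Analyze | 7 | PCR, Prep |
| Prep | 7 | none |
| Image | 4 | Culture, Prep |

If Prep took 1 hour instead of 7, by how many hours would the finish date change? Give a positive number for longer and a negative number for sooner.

Baseline: Prep→Culture→Image→Quantify = 7+9+4+3 = 23 → 23 hours.
Since Prep is critical, the -6 change carries straight to that chain (now 17 hours).
No other chain overtakes it, so the finish is 17 hours.
Change in finish: 17 − 23 = -6 hours.

-6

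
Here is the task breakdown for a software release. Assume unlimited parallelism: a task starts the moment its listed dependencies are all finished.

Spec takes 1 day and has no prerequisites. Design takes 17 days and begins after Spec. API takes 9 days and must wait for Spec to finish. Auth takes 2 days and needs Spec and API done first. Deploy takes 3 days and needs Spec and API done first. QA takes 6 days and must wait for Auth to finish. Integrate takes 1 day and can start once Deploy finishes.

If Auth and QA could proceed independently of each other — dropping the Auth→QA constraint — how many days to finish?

Original critical path: Spec→Design = 1+17 = 18 ⇒ 18 days.
Without Auth→QA, QA's earliest start moves from 12 to 0.
New critical path: Spec→Design = 1+17 = 18 ⇒ 18 days.

18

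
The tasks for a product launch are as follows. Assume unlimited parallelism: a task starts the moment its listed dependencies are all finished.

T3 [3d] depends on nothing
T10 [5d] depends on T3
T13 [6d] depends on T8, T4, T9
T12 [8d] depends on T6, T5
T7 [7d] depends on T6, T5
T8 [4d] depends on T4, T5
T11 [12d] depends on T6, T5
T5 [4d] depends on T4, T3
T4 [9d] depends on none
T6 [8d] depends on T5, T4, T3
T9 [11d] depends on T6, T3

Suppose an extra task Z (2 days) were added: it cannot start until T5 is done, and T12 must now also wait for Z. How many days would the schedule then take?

38

Originally the schedule takes 38 days.
With Z inserted, T12 now waits for max(T6, T5, Z).
New critical path: T4→T5→T6→T9→T13 = 9+4+8+11+6 = 38 ⇒ 38 days.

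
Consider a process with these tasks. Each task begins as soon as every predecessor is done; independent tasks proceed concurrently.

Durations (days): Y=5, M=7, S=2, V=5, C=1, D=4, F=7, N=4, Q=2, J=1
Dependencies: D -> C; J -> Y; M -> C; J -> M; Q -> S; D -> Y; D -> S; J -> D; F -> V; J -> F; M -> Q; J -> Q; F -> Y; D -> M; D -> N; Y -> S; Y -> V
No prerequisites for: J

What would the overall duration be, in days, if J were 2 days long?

Actual critical path: J→F→Y→V = 1+7+5+5 = 18 ⇒ 18 days.
Since J is critical, the +1 change carries straight to that chain (now 19 days).
No other chain overtakes it, so the finish is 19 days.

19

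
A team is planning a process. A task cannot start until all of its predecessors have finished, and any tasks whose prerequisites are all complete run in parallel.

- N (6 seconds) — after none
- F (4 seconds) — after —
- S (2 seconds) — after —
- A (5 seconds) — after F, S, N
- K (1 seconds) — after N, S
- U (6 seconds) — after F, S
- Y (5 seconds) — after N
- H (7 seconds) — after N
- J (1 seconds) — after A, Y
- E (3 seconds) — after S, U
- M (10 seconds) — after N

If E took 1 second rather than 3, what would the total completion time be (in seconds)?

Actual critical path: N→M = 6+10 = 16 ⇒ 16 seconds.
E has 3 seconds of float (longest path through it is 13).
No other chain overtakes it, so the finish is 16 seconds.

16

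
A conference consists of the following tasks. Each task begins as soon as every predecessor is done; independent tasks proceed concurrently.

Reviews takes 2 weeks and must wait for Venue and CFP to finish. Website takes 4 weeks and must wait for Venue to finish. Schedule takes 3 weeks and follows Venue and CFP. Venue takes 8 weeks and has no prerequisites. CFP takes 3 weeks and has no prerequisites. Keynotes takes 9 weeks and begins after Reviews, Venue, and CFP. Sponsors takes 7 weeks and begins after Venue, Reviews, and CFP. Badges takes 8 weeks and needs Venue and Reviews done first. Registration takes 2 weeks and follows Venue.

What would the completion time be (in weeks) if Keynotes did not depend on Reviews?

18

Before: longest chain Venue→Reviews→Keynotes = 8+2+9 = 19, finish 19.
Without Reviews→Keynotes, Keynotes's earliest start moves from 10 to 8.
New critical path: Venue→Reviews→Badges = 8+2+8 = 18 ⇒ 18 weeks.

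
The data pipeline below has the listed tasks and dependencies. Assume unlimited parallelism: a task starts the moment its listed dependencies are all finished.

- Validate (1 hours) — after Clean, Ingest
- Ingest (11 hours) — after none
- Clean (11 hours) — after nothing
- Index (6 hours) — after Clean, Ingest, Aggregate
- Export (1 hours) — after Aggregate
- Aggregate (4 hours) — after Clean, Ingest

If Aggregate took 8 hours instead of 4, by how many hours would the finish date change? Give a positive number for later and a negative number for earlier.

The binding path is Ingest→Aggregate→Index = 11+4+6 = 21; finish at 21 hours.
Aggregate lies on that path, so at 8 hours the path becomes 25 hours.
The critical path is still Ingest→Aggregate→Index; finish is now 25 hours.
Change in finish: 25 − 21 = +4 hours.

4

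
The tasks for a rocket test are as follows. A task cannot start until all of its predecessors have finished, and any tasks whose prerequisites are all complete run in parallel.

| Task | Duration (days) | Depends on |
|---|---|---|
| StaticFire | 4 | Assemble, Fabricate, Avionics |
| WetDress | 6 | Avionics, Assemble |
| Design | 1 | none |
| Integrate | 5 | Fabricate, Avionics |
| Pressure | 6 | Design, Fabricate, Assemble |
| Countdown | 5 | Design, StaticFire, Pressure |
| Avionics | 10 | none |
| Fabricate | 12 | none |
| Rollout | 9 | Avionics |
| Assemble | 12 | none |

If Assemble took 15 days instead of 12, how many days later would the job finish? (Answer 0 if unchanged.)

Actual critical path: Assemble→Pressure→Countdown = 12+6+5 = 23 ⇒ 23 days.
Since Assemble is critical, the +3 change carries straight to that chain (now 26 days).
No other chain overtakes it, so the finish is 26 days.
Change in finish: 26 − 23 = +3 days.

3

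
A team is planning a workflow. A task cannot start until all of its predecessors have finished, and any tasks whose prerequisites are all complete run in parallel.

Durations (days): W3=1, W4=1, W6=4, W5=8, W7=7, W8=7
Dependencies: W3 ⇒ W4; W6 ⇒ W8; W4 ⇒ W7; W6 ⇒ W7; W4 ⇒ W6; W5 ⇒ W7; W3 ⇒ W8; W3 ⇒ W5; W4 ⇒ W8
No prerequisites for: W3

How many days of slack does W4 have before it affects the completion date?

3

Critical path: W3→W5→W7 = 1+8+7 = 16, so the finish is 16 days.
W4 finishes as early as 2 and must finish by 5.
Slack of W4 = 4 − 1 = 3 days.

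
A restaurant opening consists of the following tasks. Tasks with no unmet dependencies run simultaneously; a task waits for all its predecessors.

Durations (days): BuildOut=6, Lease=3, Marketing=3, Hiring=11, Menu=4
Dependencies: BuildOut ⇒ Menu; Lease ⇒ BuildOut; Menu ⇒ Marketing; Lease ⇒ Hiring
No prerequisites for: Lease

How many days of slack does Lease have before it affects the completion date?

Critical path: Lease→BuildOut→Menu→Marketing = 3+6+4+3 = 16, so the finish is 16 days.
The longest chain containing Lease totals 16 days.
So Lease can slip 3 − 3 = 0 days.

0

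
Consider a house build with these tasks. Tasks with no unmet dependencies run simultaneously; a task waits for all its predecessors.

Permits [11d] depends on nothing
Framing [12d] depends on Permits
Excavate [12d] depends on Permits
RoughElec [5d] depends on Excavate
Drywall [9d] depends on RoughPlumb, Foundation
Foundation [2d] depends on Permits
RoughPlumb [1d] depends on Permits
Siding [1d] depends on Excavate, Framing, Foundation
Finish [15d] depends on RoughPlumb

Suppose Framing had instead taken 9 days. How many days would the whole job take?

Baseline: Permits→Excavate→RoughElec = 11+12+5 = 28 → 28 days.
Framing has 4 days of float (longest path through it is 24).
The critical path is still Permits→Excavate→RoughElec; finish is now 28 days.

28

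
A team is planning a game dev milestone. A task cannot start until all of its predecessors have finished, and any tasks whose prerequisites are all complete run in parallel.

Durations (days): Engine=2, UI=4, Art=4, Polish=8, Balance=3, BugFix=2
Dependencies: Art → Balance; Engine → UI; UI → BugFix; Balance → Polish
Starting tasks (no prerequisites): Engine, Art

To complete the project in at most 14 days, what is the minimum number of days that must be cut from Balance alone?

Current finish: 15 days; target: 14.
Balance is on every critical path, so each day cut from Balance cuts the finish by one (this holds down to a finish of 13).
Need 15 − 14 = 1 day off Balance → Balance becomes 2 days, finish becomes 14.

1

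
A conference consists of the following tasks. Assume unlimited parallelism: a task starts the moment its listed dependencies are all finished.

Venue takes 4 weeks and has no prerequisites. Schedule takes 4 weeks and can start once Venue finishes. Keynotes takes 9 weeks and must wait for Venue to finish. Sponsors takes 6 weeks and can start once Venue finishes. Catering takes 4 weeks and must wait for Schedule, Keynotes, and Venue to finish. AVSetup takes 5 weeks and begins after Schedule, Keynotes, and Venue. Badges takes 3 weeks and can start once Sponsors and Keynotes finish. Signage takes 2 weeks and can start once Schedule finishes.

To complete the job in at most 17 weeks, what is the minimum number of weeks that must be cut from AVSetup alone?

1

Current finish: 18 weeks; target: 17.
AVSetup is on every critical path, so each week cut from AVSetup cuts the finish by one (this holds down to a finish of 17).
Need 18 − 17 = 1 week off AVSetup → AVSetup becomes 4 weeks, finish becomes 17.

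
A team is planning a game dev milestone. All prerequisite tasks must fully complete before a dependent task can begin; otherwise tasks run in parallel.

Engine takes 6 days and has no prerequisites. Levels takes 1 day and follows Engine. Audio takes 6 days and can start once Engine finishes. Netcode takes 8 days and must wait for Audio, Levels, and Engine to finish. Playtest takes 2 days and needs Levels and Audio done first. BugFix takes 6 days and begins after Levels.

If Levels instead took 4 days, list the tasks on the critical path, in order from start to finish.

Engine, Audio, Netcode

The binding path is Engine→Audio→Netcode = 6+6+8 = 20; finish at 20 days.
Levels is off the critical path — its longest chain is 15 days, giving 5 of slack.
That remains the longest chain; total 20 days.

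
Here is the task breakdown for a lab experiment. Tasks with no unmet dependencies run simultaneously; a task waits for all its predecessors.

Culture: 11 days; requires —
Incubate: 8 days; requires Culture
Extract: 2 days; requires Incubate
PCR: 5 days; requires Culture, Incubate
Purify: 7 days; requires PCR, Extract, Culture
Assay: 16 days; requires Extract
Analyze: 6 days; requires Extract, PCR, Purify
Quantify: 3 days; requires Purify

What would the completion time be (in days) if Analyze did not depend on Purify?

37

Before: longest chain Culture→Incubate→Extract→Assay = 11+8+2+16 = 37, finish 37.
Without Purify→Analyze, Analyze's earliest start moves from 31 to 24.
New critical path: Culture→Incubate→Extract→Assay = 11+8+2+16 = 37 ⇒ 37 days.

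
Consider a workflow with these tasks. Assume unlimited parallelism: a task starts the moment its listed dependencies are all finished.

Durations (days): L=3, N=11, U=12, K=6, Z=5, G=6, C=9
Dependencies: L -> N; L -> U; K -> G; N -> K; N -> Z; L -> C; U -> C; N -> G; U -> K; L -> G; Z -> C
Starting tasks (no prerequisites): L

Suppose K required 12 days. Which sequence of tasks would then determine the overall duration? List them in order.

Actual critical path: L→N→Z→C = 3+11+5+9 = 28 ⇒ 28 days.
The longest path through K is only 27 days, so K has float 1.
The binding chain switches to L→U→K→G = 3+12+12+6 = 33; finish 33 days.

L, U, K, G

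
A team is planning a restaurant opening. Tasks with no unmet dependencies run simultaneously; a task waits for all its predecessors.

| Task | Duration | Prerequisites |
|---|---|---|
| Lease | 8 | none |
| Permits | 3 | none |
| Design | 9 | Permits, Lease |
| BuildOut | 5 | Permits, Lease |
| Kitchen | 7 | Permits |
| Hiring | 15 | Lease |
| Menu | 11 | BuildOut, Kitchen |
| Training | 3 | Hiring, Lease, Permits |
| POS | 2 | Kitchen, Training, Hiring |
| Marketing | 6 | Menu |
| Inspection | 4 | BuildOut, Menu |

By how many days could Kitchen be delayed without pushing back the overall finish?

3

Critical path: Lease→BuildOut→Menu→Marketing = 8+5+11+6 = 30, so the finish is 30 days.
The longest chain containing Kitchen totals 27 days.
So Kitchen can slip 13 − 10 = 3 days.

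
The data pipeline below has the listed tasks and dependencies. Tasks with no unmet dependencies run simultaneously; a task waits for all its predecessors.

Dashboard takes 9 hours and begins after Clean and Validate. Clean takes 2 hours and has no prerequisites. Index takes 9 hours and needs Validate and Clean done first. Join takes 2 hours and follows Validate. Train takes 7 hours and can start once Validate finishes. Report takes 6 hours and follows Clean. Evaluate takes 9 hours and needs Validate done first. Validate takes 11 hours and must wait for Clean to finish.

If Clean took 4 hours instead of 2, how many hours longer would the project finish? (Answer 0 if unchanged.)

Baseline: Clean→Validate→Evaluate = 2+11+9 = 22 → 22 hours.
Since Clean is critical, the +2 change carries straight to that chain (now 24 hours).
That remains the longest chain; total 24 hours.
Change in finish: 24 − 22 = +2 hours.

2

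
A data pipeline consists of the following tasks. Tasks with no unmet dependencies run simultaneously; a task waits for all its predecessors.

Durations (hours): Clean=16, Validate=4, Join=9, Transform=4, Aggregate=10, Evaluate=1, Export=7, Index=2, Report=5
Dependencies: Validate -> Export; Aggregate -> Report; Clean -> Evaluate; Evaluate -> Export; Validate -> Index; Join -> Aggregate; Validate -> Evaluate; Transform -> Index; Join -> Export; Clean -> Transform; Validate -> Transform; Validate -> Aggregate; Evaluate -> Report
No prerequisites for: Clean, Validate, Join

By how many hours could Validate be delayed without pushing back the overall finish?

Clean→Evaluate→Export = 16+1+7 = 24 sets the makespan at 24 hours.
Longest path through Validate: 19 hours (earliest finish 4, latest finish 9).
Float = 24 − 19 = 5.

5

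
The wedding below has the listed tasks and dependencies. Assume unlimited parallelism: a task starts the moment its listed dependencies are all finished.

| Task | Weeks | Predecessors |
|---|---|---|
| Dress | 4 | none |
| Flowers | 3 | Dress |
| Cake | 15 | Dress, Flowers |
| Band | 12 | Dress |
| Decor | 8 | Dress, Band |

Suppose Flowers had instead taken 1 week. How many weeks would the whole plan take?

24

The binding path is Dress→Band→Decor = 4+12+8 = 24; finish at 24 weeks.
The longest path through Flowers is only 22 weeks, so Flowers has float 2.
That remains the longest chain; total 24 weeks.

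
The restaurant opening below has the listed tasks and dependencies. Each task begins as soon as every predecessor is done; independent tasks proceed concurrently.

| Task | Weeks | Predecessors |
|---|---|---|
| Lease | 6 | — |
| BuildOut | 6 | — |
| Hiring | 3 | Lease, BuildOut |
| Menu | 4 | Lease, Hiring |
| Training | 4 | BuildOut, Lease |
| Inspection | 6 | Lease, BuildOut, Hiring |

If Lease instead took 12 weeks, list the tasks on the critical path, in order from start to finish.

Lease, Hiring, Inspection

Baseline: Lease→Hiring→Inspection = 6+3+6 = 15 → 15 weeks.
Since Lease is critical, the +6 change carries straight to that chain (now 21 weeks).
The critical path is still Lease→Hiring→Inspection; finish is now 21 weeks.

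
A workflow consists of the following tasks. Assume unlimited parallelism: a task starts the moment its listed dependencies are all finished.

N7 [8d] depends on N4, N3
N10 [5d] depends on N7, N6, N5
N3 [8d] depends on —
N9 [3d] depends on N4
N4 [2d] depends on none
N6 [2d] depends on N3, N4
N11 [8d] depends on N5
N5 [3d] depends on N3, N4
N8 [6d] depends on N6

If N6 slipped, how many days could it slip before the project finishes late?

5

Critical path: N3→N7→N10 = 8+8+5 = 21, so the finish is 21 days.
N6 finishes as early as 10 and must finish by 15.
Float = 21 − 16 = 5.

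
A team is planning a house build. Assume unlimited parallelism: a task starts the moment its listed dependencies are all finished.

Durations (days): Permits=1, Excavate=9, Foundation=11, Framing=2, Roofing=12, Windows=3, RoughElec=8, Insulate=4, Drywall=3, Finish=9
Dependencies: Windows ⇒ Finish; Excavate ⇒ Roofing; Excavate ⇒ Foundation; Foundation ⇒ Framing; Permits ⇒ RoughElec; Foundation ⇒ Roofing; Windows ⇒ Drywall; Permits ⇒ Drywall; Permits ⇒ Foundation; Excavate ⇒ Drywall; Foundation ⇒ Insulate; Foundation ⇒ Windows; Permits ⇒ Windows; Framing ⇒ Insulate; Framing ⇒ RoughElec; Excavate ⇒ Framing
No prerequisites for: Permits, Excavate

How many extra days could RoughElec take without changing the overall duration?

2

Critical path: Excavate→Foundation→Roofing = 9+11+12 = 32, so the finish is 32 days.
RoughElec finishes as early as 30 and must finish by 32.
Slack of RoughElec = 24 − 22 = 2 days.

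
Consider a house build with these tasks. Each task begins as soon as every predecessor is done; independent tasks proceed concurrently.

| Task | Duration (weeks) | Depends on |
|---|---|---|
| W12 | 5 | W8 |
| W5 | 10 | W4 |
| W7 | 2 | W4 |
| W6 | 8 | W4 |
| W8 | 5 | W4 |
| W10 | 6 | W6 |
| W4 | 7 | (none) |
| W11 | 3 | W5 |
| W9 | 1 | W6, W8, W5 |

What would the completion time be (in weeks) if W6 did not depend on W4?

20

Before: longest chain W4→W6→W10 = 7+8+6 = 21, finish 21.
Without W4→W6, W6's earliest start moves from 7 to 0.
After: W4→W5→W11 = 7+10+3 = 20 → 20 weeks.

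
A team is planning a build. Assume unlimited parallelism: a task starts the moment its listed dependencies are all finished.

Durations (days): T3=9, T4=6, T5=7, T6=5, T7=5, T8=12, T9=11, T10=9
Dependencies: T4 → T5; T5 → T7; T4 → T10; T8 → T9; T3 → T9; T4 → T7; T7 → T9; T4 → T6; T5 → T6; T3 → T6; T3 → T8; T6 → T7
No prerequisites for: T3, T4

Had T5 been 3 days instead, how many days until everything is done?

Baseline: T4→T5→T6→T7→T9 = 6+7+5+5+11 = 34 → 34 days.
T5 lies on that path, so at 3 days the path becomes 30 days.
Now T3→T8→T9 = 9+12+11 = 32 is longest, so the finish becomes 32 days.

32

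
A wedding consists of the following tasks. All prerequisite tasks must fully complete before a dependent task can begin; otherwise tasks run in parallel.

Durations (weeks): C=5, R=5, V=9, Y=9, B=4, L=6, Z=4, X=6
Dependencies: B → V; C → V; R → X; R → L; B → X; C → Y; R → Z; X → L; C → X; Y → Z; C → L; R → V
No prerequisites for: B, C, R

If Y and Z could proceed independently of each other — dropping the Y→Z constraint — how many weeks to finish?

With the dependency in place, C→Y→Z = 5+9+4 = 18 sets the finish at 18 weeks.
Without Y→Z, Z's earliest start moves from 14 to 5.
After: C→X→L = 5+6+6 = 17 → 17 weeks.

17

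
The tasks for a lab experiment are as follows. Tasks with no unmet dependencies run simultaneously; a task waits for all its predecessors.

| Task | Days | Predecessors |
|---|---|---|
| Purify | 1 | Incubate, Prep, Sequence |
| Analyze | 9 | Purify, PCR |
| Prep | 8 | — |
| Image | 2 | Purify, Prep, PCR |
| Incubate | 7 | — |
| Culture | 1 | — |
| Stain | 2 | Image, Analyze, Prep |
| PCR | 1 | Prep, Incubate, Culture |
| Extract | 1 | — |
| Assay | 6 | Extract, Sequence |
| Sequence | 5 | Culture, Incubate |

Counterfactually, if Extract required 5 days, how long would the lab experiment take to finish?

24

The binding path is Incubate→Sequence→Purify→Analyze→Stain = 7+5+1+9+2 = 24; finish at 24 days.
Extract is off the critical path — its longest chain is 7 days, giving 17 of slack.
That remains the longest chain; total 24 days.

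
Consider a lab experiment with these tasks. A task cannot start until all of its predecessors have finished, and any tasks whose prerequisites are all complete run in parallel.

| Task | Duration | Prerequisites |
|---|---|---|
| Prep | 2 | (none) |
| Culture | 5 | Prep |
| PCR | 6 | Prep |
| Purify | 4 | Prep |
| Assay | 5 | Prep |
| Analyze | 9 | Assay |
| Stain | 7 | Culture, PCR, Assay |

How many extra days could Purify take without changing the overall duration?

10

Prep→Assay→Analyze = 2+5+9 = 16 sets the makespan at 16 days.
The longest chain containing Purify totals 6 days.
Slack of Purify = 12 − 2 = 10 days.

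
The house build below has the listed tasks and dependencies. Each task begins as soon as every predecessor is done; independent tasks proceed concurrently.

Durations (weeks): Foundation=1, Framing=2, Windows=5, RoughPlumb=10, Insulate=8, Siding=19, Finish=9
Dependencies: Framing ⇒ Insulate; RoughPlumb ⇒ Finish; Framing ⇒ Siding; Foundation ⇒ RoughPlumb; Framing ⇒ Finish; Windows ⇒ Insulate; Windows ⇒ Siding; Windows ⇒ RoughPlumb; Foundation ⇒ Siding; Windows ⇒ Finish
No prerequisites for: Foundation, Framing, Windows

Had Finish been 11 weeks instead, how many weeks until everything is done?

As given, the longest chain is Windows→RoughPlumb→Finish = 5+10+9 = 24, so the finish is 24 weeks.
Finish lies on that path, so at 11 weeks the path becomes 26 weeks.
That remains the longest chain; total 26 weeks.

26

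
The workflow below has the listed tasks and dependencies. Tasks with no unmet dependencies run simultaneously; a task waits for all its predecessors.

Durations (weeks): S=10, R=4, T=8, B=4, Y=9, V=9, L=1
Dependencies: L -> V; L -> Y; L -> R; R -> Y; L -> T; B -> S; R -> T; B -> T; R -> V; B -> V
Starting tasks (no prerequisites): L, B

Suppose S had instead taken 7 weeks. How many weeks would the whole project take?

Actual critical path: B→S = 4+10 = 14 ⇒ 14 weeks.
Since S is critical, the -3 change carries straight to that chain (now 11 weeks).
Now L→R→Y = 1+4+9 = 14 is longest, so the finish becomes 14 weeks.

14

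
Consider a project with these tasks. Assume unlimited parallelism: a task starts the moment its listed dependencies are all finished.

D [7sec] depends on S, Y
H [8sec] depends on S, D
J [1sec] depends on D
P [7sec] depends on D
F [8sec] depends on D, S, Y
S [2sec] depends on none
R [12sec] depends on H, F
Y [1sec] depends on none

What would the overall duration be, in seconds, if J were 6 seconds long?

As given, the longest chain is S→D→F→R = 2+7+8+12 = 29, so the finish is 29 seconds.
The longest path through J is only 10 seconds, so J has float 19.
The critical path is still S→D→F→R; finish is now 29 seconds.

29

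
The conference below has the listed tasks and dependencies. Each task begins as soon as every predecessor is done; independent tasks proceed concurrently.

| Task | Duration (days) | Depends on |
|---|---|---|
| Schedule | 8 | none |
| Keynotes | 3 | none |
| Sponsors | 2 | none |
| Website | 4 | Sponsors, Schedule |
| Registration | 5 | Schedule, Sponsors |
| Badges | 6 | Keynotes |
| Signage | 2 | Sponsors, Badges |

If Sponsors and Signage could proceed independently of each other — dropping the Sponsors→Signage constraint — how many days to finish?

13

Original critical path: Schedule→Registration = 8+5 = 13 ⇒ 13 days.
Dropping Sponsors→Signage doesn't change Signage's earliest start (9); another predecessor still binds.
The longest chain is now Schedule→Registration = 8+5 = 13, so the conference takes 13 days.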